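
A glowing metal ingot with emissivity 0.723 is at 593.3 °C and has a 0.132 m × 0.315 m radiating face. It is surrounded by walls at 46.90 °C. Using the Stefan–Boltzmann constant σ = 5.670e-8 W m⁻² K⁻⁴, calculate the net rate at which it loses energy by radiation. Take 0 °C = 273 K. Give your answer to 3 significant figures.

Net loss ≈ 942 W

T = 593.3 °C + 273 = 866.3 K.
Surroundings: T = 46.90 °C + 273 = 319.90 K.
Area A = 0.132 × 0.315 = 0.04158 m².
Net radiated power P_net = εσA(T⁴ − T₀⁴) = 0.723×5.670×10⁻⁸×0.04158×(866.3⁴ − 319.90⁴).
T⁴ − T₀⁴ = 5.63214×10¹¹ − 1.04727×10¹⁰ = 5.52741×10¹¹ K⁴, so P_net = 942 W.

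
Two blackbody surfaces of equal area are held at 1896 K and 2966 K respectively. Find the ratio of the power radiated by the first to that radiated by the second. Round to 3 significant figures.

P₁/P₂ ≈ 0.167

With equal areas, P₁/P₂ = (T₁/T₂)⁴ = (1896/2966)⁴ = 0.167.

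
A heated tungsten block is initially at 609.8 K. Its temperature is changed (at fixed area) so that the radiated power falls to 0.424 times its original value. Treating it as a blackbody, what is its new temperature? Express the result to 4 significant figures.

T₂ ≈ 492.1 K

P ∝ T⁴, so T₂/T₁ = (P₂/P₁)^(1/4) = (0.424)^(1/4) = 0.806940.
T₂ = 609.8 × 0.806940 = 492.1 K.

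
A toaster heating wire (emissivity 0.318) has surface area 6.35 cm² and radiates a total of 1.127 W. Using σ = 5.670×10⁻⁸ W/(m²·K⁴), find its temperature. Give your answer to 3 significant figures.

T ≈ 560 K

Area A = 6.35 cm² = 6.35×10⁻⁴ m².
P = εσAT⁴ ⇒ T = (P/(εσA))^(1/4) = (1.127/(0.318×5.670×10⁻⁸×6.35×10⁻⁴))^(1/4) = 560 K.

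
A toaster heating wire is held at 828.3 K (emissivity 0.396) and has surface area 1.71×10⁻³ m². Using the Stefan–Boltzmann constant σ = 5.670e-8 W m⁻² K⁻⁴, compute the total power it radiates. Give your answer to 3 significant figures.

Area A = 1.71×10⁻³ m².
P = εσAT⁴ = 0.396 × 5.670×10⁻⁸ × 1.71×10⁻³ × (828.3)⁴ = 18.1 W.

P ≈ 18.1 W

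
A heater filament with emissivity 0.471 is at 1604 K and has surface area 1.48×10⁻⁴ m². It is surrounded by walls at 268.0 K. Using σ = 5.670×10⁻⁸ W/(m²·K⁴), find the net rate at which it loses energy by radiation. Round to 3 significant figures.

Net loss ≈ 26.1 W

Area A = 1.48×10⁻⁴ m².
Net radiated power P_net = εσA(T⁴ − T₀⁴) = 0.471×5.670×10⁻⁸×1.48×10⁻⁴×(1604⁴ − 268.0⁴).
T⁴ − T₀⁴ = 6.61938×10¹² − 5.15869×10⁹ = 6.61422×10¹² K⁴, so P_net = 26.1 W.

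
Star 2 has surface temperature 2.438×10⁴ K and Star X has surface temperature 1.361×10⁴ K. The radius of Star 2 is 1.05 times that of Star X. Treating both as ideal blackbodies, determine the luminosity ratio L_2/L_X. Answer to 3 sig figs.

L_2/L_X ≈ 11.4

L ∝ R²T⁴, so L_2/L_X = (R_2/R_X)²(T_2/T_X)⁴ = (1.05)² × (2.438×10⁴/1.361×10⁴)⁴ = 1.1025 × 10.2968 = 11.4.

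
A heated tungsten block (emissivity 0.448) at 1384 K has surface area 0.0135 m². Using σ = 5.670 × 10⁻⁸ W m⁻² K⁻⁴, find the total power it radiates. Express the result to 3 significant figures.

Area A = 0.0135 m².
P = εσAT⁴ = 0.448 × 5.670×10⁻⁸ × 0.0135 × (1384)⁴ = 1.26×10³ W.

P ≈ 1.26×10³ W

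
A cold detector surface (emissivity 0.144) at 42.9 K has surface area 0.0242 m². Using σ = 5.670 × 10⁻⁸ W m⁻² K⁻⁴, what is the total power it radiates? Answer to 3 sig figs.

Area A = 0.0242 m².
P = εσAT⁴ = 0.144 × 5.670×10⁻⁸ × 0.0242 × (42.9)⁴ = 6.69×10⁻⁴ W.

P ≈ 6.69×10⁻⁴ W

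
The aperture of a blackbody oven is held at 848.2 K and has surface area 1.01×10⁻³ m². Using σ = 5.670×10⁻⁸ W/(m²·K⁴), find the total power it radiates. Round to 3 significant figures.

Area A = 1.01×10⁻³ m².
P = σAT⁴ = 5.670×10⁻⁸ × 1.01×10⁻³ × (848.2)⁴ = 29.6 W.

P ≈ 29.6 W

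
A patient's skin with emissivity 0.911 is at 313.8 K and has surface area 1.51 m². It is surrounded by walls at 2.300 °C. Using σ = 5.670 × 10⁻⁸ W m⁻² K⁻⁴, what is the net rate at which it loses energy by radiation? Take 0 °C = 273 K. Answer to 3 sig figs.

Surroundings: T = 2.300 °C + 273 = 275.300 K.
Area A = 1.51 m².
Net radiated power P_net = εσA(T⁴ − T₀⁴) = 0.911×5.670×10⁻⁸×1.51×(313.8⁴ − 275.300⁴).
T⁴ − T₀⁴ = 9.69643×10⁹ − 5.74414×10⁹ = 3.95229×10⁹ K⁴, so P_net = 308 W.

Net loss ≈ 308 W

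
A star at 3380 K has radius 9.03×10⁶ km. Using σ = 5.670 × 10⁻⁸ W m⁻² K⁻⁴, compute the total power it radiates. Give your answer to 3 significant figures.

P ≈ 7.58×10²⁷ W

Surface area A = 4πR² = 4π(9.03×10⁹ m)² = 1.02467×10²¹ m².
P = σAT⁴ = 5.670×10⁻⁸ × 1.02467×10²¹ × (3380)⁴ = 7.58×10²⁷ W.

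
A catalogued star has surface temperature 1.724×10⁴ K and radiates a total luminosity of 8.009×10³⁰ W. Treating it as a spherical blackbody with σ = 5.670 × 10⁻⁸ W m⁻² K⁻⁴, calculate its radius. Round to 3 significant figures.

L = 4πR²σT⁴ ⇒ R = √(L/(4πσT⁴)).
σT⁴ = 5.00878×10⁹ W/m², so R = √(8.009×10³⁰/(4π×5.00878×10⁹)) = 1.13×10¹⁰ m.

R ≈ 1.13×10¹⁰ m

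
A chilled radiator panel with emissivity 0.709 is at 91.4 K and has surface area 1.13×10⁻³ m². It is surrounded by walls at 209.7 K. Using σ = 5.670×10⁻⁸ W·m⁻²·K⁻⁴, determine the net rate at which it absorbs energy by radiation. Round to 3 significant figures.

Net gain ≈ 0.0847 W

Area A = 1.13×10⁻³ m².
Net radiated power P_net = εσA(T⁴ − T₀⁴) = 0.709×5.670×10⁻⁸×1.13×10⁻³×(91.4⁴ − 209.7⁴).
T⁴ − T₀⁴ = 6.97886×10⁷ − 1.93372×10⁹ = -1.86393×10⁹ K⁴, so P_net = -0.0847 W — negative, meaning a net gain of 0.0847 W.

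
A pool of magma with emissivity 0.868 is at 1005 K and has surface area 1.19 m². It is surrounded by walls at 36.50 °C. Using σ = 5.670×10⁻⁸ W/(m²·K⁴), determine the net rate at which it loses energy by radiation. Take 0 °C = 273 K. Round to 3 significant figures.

Surroundings: T = 36.50 °C + 273 = 309.50 K.
Area A = 1.19 m².
Net radiated power P_net = εσA(T⁴ − T₀⁴) = 0.868×5.670×10⁻⁸×1.19×(1005⁴ − 309.50⁴).
T⁴ − T₀⁴ = 1.02015×10¹² − 9.17577×10⁹ = 1.01097×10¹² K⁴, so P_net = 5.92×10⁴ W.

Net loss ≈ 5.92×10⁴ W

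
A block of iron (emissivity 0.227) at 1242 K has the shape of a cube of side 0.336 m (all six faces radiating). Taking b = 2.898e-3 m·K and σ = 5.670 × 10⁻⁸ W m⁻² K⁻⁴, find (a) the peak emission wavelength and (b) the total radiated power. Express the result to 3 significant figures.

λ_max ≈ 2.33 μm; P ≈ 2.07×10⁴ W

(a) λ_max = b/T = 2.898×10⁻³/1242 = 2.333×10⁻⁶ m = 2.33 μm.
Area A = 6s² = 6×(0.336 m)² = 0.677376 m².
(b) P = εσAT⁴ = 0.227×5.670×10⁻⁸×0.677376×(1242)⁴ = 2.07×10⁴ W.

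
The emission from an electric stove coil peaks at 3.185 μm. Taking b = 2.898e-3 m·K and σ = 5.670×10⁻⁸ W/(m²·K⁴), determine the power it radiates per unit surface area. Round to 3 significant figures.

Wien's law: T = b/λ_max = 2.898×10⁻³/3.185×10⁻⁶ = 909.890 K.
Then I = σT⁴ = 5.670×10⁻⁸×(909.890)⁴ = 3.89×10⁴ W/m².

I ≈ 3.89×10⁴ W/m²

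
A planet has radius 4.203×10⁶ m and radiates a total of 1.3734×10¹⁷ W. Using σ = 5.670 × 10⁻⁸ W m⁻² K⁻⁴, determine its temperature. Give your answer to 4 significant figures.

T ≈ 323.2 K

Surface area A = 4πR² = 4π(4.203×10⁶ m)² = 2.21988×10¹⁴ m².
P = σAT⁴ ⇒ T = (P/(σA))^(1/4) = (1.3734×10¹⁷/(5.670×10⁻⁸×2.21988×10¹⁴))^(1/4) = 323.2 K.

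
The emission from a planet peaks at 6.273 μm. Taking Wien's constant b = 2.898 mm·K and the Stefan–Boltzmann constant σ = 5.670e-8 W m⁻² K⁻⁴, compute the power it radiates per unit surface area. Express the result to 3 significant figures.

Wien's law: T = b/λ_max = 2.898×10⁻³/6.273×10⁻⁶ = 461.980 K.
Then I = σT⁴ = 5.670×10⁻⁸×(461.980)⁴ = 2.58×10³ W/m².

I ≈ 2.58×10³ W/m²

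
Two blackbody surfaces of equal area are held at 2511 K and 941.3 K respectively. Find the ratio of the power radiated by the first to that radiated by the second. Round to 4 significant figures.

P₁/P₂ ≈ 50.64

With equal areas, P₁/P₂ = (T₁/T₂)⁴ = (2511/941.3)⁴ = 50.64.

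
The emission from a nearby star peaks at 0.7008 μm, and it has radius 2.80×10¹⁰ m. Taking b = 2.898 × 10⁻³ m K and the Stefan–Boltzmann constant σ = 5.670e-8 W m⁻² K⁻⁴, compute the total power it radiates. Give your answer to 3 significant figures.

P ≈ 1.63×10²⁹ W

Wien's law: T = b/λ_max = 2.898×10⁻³/7.008×10⁻⁷ = 4135.27 K.
Surface area A = 4πR² = 4π(2.80×10¹⁰ m)² = 9.85203×10²¹ m².
Then P = σAT⁴ = 5.670×10⁻⁸×9.85203×10²¹×(4135.27)⁴ = 1.63×10²⁹ W.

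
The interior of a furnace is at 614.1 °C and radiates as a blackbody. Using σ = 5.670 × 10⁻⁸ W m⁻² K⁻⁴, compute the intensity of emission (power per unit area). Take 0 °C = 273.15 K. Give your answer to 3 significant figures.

I ≈ 3.51×10⁴ W/m²

T = 614.1 °C + 273.15 = 887.25 K.
Stefan–Boltzmann: I = σT⁴ = 5.670×10⁻⁸ × (887.25)⁴ = 3.51×10⁴ W/m².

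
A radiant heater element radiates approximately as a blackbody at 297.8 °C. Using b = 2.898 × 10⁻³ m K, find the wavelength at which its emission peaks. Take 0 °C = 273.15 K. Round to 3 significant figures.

T = 297.8 °C + 273.15 = 570.95 K.
Wien's displacement law: λ_max = b/T = (2.898×10⁻³ m·K)/(570.95 K) = 5.076×10⁻⁶ m.
That is 5.08 μm, in the infrared range.

λ_max ≈ 5.08 μm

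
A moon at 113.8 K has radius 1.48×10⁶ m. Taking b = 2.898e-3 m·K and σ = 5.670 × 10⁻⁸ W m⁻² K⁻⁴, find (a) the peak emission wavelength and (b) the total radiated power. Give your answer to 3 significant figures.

λ_max ≈ 25.5 μm; P ≈ 2.62×10¹⁴ W

(a) λ_max = b/T = 2.898×10⁻³/113.8 = 2.547×10⁻⁵ m = 25.5 μm.
Surface area A = 4πR² = 4π(1.48×10⁶ m)² = 2.75254×10¹³ m².
(b) P = σAT⁴ = 5.670×10⁻⁸×2.75254×10¹³×(113.8)⁴ = 2.62×10¹⁴ W.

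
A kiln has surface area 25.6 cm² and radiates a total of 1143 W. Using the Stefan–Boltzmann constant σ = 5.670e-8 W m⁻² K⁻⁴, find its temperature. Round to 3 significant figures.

T ≈ 1.68×10³ K

Area A = 25.6 cm² = 2.56×10⁻³ m².
P = σAT⁴ ⇒ T = (P/(σA))^(1/4) = (1143/(5.670×10⁻⁸×2.56×10⁻³))^(1/4) = 1.68×10³ K.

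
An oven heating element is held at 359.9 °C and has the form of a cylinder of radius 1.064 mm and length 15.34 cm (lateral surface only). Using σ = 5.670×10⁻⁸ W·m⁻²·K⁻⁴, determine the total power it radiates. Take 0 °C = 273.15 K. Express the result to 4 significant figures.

P ≈ 9.339 W

T = 359.9 °C + 273.15 = 633.05 K.
Lateral area A = 2πrL = 2π×1.064×10⁻³×0.1534 = 1.02553×10⁻³ m².
P = σAT⁴ = 5.670×10⁻⁸ × 1.02553×10⁻³ × (633.05)⁴ = 9.339 W.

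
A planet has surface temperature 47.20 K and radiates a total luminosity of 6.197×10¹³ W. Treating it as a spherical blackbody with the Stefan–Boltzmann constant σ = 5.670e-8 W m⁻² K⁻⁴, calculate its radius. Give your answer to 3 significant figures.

R ≈ 4.19×10⁶ m

L = 4πR²σT⁴ ⇒ R = √(L/(4πσT⁴)).
σT⁴ = 0.281417 W/m², so R = √(6.197×10¹³/(4π×0.281417)) = 4.19×10⁶ m.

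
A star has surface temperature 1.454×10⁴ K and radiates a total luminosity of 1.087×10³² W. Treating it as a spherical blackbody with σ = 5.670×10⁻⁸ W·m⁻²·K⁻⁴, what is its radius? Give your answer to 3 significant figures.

L = 4πR²σT⁴ ⇒ R = √(L/(4πσT⁴)).
σT⁴ = 2.53420×10⁹ W/m², so R = √(1.087×10³²/(4π×2.53420×10⁹)) = 5.84×10¹⁰ m.

R ≈ 5.84×10¹⁰ m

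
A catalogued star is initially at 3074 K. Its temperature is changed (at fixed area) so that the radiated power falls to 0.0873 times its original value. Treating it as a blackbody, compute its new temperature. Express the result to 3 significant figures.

P ∝ T⁴, so T₂/T₁ = (P₂/P₁)^(1/4) = (0.0873)^(1/4) = 0.543568.
T₂ = 3074 × 0.543568 = 1.67×10³ K.

T₂ ≈ 1.67×10³ K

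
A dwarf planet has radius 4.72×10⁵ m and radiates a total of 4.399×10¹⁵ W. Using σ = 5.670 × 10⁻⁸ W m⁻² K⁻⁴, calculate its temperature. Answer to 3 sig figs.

T ≈ 408 K

Surface area A = 4πR² = 4π(4.72×10⁵ m)² = 2.79959×10¹² m².
P = σAT⁴ ⇒ T = (P/(σA))^(1/4) = (4.399×10¹⁵/(5.670×10⁻⁸×2.79959×10¹²))^(1/4) = 408 K.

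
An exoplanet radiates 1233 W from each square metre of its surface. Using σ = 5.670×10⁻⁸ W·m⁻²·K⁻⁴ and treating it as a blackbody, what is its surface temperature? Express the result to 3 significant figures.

I = σT⁴, so T = (I/σ)^(1/4) = (1233/(5.670×10⁻⁸))^(1/4) = 384 K.

T ≈ 384 K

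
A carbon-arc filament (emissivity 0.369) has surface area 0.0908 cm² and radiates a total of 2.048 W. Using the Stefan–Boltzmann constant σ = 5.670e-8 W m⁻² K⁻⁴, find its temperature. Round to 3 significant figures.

T ≈ 1.81×10³ K

Area A = 0.0908 cm² = 9.08×10⁻⁶ m².
P = εσAT⁴ ⇒ T = (P/(εσA))^(1/4) = (2.048/(0.369×5.670×10⁻⁸×9.08×10⁻⁶))^(1/4) = 1.81×10³ K.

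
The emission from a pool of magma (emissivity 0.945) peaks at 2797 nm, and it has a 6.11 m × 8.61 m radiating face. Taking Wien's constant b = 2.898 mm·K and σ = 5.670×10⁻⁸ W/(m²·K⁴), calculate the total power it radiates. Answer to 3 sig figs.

P ≈ 3.25×10⁶ W

Wien's law: T = b/λ_max = 2.898×10⁻³/2.797×10⁻⁶ = 1036.11 K.
Area A = 6.11 × 8.61 = 52.6071 m².
Then P = εσAT⁴ = 0.945×5.670×10⁻⁸×52.6071×(1036.11)⁴ = 3.25×10⁶ W.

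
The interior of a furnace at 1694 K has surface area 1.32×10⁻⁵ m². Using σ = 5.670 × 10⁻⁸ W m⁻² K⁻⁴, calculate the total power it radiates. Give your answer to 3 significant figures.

Area A = 1.32×10⁻⁵ m².
P = σAT⁴ = 5.670×10⁻⁸ × 1.32×10⁻⁵ × (1694)⁴ = 6.16 W.

P ≈ 6.16 W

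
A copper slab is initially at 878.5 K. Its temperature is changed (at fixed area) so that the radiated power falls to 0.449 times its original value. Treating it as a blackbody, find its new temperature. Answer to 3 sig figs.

P ∝ T⁴, so T₂/T₁ = (P₂/P₁)^(1/4) = (0.449)^(1/4) = 0.818581.
T₂ = 878.5 × 0.818581 = 719 K.

T₂ ≈ 719 K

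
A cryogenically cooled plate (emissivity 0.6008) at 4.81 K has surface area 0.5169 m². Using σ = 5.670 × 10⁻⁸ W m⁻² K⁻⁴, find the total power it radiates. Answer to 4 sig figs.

P ≈ 9.425×10⁻⁶ W

Area A = 0.5169 m².
P = εσAT⁴ = 0.6008 × 5.670×10⁻⁸ × 0.5169 × (4.81)⁴ = 9.425×10⁻⁶ W.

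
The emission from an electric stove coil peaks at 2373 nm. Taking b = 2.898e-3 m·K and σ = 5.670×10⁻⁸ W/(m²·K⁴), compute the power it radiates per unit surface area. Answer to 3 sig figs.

I ≈ 1.26×10⁵ W/m²

Wien's law: T = b/λ_max = 2.898×10⁻³/2.373×10⁻⁶ = 1221.24 K.
Then I = σT⁴ = 5.670×10⁻⁸×(1221.24)⁴ = 1.26×10⁵ W/m².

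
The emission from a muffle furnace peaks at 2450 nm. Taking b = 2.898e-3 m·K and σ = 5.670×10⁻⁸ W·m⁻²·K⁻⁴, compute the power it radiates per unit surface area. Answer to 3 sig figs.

I ≈ 1.11×10⁵ W/m²

Wien's law: T = b/λ_max = 2.898×10⁻³/2.450×10⁻⁶ = 1182.86 K.
Then I = σT⁴ = 5.670×10⁻⁸×(1182.86)⁴ = 1.11×10⁵ W/m².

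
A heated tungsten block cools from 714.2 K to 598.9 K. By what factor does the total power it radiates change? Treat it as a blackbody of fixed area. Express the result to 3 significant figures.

P ∝ T⁴, so P₂/P₁ = (T₂/T₁)⁴ = (598.9/714.2)⁴ = (0.838561)⁴ = 0.494.

P₂/P₁ ≈ 0.494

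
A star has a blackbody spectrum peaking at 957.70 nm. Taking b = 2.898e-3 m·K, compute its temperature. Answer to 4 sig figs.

T ≈ 3026 K

Wien's law gives T = b/λ_max = (2.898×10⁻³ m·K)/(9.5770×10⁻⁷ m) = 3026 K.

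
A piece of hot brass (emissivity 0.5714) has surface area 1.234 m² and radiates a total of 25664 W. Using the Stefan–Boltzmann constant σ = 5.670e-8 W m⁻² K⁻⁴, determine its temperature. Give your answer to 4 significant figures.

T ≈ 895.1 K

Area A = 1.234 m².
P = εσAT⁴ ⇒ T = (P/(εσA))^(1/4) = (25664/(0.5714×5.670×10⁻⁸×1.234))^(1/4) = 895.1 K.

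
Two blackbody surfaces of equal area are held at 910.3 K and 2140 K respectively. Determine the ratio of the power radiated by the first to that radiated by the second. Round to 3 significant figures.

P₁/P₂ ≈ 0.0327

With equal areas, P₁/P₂ = (T₁/T₂)⁴ = (910.3/2140)⁴ = 0.0327.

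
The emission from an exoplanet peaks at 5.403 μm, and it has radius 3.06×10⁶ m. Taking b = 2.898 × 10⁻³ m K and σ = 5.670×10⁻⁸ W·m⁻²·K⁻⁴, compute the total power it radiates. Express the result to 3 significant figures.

Wien's law: T = b/λ_max = 2.898×10⁻³/5.403×10⁻⁶ = 536.369 K.
Surface area A = 4πR² = 4π(3.06×10⁶ m)² = 1.17666×10¹⁴ m².
Then P = σAT⁴ = 5.670×10⁻⁸×1.17666×10¹⁴×(536.369)⁴ = 5.52×10¹⁷ W.

P ≈ 5.52×10¹⁷ W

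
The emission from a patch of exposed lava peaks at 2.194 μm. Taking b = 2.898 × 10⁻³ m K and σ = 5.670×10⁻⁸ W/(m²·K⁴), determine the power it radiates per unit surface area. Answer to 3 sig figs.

I ≈ 1.73×10⁵ W/m²

Wien's law: T = b/λ_max = 2.898×10⁻³/2.194×10⁻⁶ = 1320.88 K.
Then I = σT⁴ = 5.670×10⁻⁸×(1320.88)⁴ = 1.73×10⁵ W/m².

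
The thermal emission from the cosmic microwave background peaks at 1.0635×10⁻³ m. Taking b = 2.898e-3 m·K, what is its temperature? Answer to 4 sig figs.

T ≈ 2.725 K

Wien's law gives T = b/λ_max = (2.898×10⁻³ m·K)/(1.0635×10⁻³ m) = 2.725 K.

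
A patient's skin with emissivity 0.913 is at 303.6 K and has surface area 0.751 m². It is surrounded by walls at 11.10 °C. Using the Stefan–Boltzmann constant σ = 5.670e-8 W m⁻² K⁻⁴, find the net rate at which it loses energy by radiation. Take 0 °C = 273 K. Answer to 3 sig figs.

Surroundings: T = 11.10 °C + 273 = 284.10 K.
Area A = 0.751 m².
Net radiated power P_net = εσA(T⁴ − T₀⁴) = 0.913×5.670×10⁻⁸×0.751×(303.6⁴ − 284.10⁴).
T⁴ − T₀⁴ = 8.49585×10⁹ − 6.51456×10⁹ = 1.98129×10⁹ K⁴, so P_net = 77.0 W.

Net loss ≈ 77.0 W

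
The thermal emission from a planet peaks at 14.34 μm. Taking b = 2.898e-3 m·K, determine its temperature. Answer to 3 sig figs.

Wien's law gives T = b/λ_max = (2.898×10⁻³ m·K)/(1.434×10⁻⁵ m) = 202 K.

T ≈ 202 K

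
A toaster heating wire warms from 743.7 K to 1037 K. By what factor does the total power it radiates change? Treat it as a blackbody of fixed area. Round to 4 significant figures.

P₂/P₁ ≈ 3.780

P ∝ T⁴, so P₂/P₁ = (T₂/T₁)⁴ = (1037/743.7)⁴ = (1.39438)⁴ = 3.780.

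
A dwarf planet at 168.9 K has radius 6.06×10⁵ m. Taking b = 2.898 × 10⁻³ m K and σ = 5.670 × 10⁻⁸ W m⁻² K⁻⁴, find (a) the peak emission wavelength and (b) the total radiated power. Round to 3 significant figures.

λ_max ≈ 17.2 μm; P ≈ 2.13×10¹⁴ W

(a) λ_max = b/T = 2.898×10⁻³/168.9 = 1.716×10⁻⁵ m = 17.2 μm.
Surface area A = 4πR² = 4π(6.06×10⁵ m)² = 4.61482×10¹² m².
(b) P = σAT⁴ = 5.670×10⁻⁸×4.61482×10¹²×(168.9)⁴ = 2.13×10¹⁴ W.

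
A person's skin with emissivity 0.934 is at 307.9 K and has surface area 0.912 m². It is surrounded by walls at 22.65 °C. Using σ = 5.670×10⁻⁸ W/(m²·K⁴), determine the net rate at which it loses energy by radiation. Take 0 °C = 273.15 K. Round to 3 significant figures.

Surroundings: T = 22.65 °C + 273.15 = 295.80 K.
Area A = 0.912 m².
Net radiated power P_net = εσA(T⁴ − T₀⁴) = 0.934×5.670×10⁻⁸×0.912×(307.9⁴ − 295.80⁴).
T⁴ − T₀⁴ = 8.98750×10⁹ − 7.65584×10⁹ = 1.33166×10⁹ K⁴, so P_net = 64.3 W.

Net loss ≈ 64.3 W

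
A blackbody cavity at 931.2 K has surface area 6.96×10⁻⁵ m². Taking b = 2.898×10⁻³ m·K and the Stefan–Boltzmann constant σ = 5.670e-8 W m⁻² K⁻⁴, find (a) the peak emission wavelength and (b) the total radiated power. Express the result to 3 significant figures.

(a) λ_max = b/T = 2.898×10⁻³/931.2 = 3.112×10⁻⁶ m = 3.11 μm.
Area A = 6.96×10⁻⁵ m².
(b) P = σAT⁴ = 5.670×10⁻⁸×6.96×10⁻⁵×(931.2)⁴ = 2.97 W.

λ_max ≈ 3.11 μm; P ≈ 2.97 W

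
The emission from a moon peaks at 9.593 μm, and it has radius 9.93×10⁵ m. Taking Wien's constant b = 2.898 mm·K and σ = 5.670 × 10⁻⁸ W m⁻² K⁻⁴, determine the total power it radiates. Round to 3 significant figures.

P ≈ 5.85×10¹⁵ W

Wien's law: T = b/λ_max = 2.898×10⁻³/9.593×10⁻⁶ = 302.095 K.
Surface area A = 4πR² = 4π(9.93×10⁵ m)² = 1.23911×10¹³ m².
Then P = σAT⁴ = 5.670×10⁻⁸×1.23911×10¹³×(302.095)⁴ = 5.85×10¹⁵ W.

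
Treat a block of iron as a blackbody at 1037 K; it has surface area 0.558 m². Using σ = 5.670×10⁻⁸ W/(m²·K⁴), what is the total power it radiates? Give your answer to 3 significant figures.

P ≈ 3.66×10⁴ W

Area A = 0.558 m².
P = σAT⁴ = 5.670×10⁻⁸ × 0.558 × (1037)⁴ = 3.66×10⁴ W.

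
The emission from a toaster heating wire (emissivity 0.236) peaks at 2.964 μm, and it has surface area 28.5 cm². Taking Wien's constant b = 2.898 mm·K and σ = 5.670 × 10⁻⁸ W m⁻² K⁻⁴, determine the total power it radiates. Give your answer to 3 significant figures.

Wien's law: T = b/λ_max = 2.898×10⁻³/2.964×10⁻⁶ = 977.733 K.
Area A = 28.5 cm² = 2.85×10⁻³ m².
Then P = εσAT⁴ = 0.236×5.670×10⁻⁸×2.85×10⁻³×(977.733)⁴ = 34.9 W.

P ≈ 34.9 W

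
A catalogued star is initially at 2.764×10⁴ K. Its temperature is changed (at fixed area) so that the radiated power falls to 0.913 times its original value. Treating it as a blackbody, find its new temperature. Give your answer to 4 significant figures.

T₂ ≈ 2.702×10⁴ K

P ∝ T⁴, so T₂/T₁ = (P₂/P₁)^(1/4) = (0.913)^(1/4) = 0.977502.
T₂ = 2.764×10⁴ × 0.977502 = 2.702×10⁴ K.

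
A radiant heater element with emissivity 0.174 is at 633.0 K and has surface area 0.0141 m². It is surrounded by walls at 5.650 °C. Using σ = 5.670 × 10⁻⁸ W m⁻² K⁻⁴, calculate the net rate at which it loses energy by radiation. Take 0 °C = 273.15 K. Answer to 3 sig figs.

Surroundings: T = 5.650 °C + 273.15 = 278.800 K.
Area A = 0.0141 m².
Net radiated power P_net = εσA(T⁴ − T₀⁴) = 0.174×5.670×10⁻⁸×0.0141×(633.0⁴ − 278.800⁴).
T⁴ − T₀⁴ = 1.60552×10¹¹ − 6.04187×10⁹ = 1.54510×10¹¹ K⁴, so P_net = 21.5 W.

Net loss ≈ 21.5 W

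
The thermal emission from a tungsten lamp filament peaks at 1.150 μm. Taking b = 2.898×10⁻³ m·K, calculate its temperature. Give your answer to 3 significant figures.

Wien's law gives T = b/λ_max = (2.898×10⁻³ m·K)/(1.150×10⁻⁶ m) = 2.52×10³ K.

T ≈ 2.52×10³ K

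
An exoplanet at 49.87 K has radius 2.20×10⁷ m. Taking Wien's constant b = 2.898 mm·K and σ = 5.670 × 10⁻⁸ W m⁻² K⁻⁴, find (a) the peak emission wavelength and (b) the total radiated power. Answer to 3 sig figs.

λ_max ≈ 58.1 μm; P ≈ 2.13×10¹⁵ W

(a) λ_max = b/T = 2.898×10⁻³/49.87 = 5.811×10⁻⁵ m = 58.1 μm.
Surface area A = 4πR² = 4π(2.20×10⁷ m)² = 6.08212×10¹⁵ m².
(b) P = σAT⁴ = 5.670×10⁻⁸×6.08212×10¹⁵×(49.87)⁴ = 2.13×10¹⁵ W.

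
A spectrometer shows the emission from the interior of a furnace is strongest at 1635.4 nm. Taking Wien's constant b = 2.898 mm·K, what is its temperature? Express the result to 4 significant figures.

Wien's law gives T = b/λ_max = (2.898×10⁻³ m·K)/(1.6354×10⁻⁶ m) = 1772 K.

T ≈ 1772 K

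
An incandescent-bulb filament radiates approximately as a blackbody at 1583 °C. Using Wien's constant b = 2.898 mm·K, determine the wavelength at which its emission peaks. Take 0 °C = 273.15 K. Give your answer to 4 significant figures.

λ_max ≈ 1.561 μm

T = 1583 °C + 273.15 = 1856.15 K.
Wien's displacement law: λ_max = b/T = (2.898×10⁻³ m·K)/(1856.15 K) = 1.5613×10⁻⁶ m.
That is 1.561 μm, in the infrared range.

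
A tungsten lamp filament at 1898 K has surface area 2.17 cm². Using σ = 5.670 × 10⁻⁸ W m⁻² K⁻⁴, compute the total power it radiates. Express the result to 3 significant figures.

Area A = 2.17 cm² = 2.17×10⁻⁴ m².
P = σAT⁴ = 5.670×10⁻⁸ × 2.17×10⁻⁴ × (1898)⁴ = 160 W.

P ≈ 160 W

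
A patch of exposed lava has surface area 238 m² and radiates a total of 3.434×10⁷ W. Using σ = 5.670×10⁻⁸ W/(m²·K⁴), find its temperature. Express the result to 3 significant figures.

T ≈ 1.26×10³ K

Area A = 238 m².
P = σAT⁴ ⇒ T = (P/(σA))^(1/4) = (3.434×10⁷/(5.670×10⁻⁸×238))^(1/4) = 1.26×10³ K.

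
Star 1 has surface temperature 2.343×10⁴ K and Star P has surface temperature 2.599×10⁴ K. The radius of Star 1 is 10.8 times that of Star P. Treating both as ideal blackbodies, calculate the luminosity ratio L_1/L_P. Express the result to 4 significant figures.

L ∝ R²T⁴, so L_1/L_P = (R_1/R_P)²(T_1/T_P)⁴ = (10.8)² × (2.343×10⁴/2.599×10⁴)⁴ = 116.64 × 0.660487 = 77.04.

L_1/L_P ≈ 77.04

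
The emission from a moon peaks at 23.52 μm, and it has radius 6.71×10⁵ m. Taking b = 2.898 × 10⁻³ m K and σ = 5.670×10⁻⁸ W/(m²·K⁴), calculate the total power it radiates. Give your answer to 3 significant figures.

P ≈ 7.39×10¹³ W

Wien's law: T = b/λ_max = 2.898×10⁻³/2.352×10⁻⁵ = 123.214 K.
Surface area A = 4πR² = 4π(6.71×10⁵ m)² = 5.65790×10¹² m².
Then P = σAT⁴ = 5.670×10⁻⁸×5.65790×10¹²×(123.214)⁴ = 7.39×10¹³ W.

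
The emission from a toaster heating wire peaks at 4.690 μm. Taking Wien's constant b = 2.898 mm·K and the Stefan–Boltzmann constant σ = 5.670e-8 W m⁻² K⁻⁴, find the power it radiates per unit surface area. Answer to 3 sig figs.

I ≈ 8.27×10³ W/m²

Wien's law: T = b/λ_max = 2.898×10⁻³/4.690×10⁻⁶ = 617.910 K.
Then I = σT⁴ = 5.670×10⁻⁸×(617.910)⁴ = 8.27×10³ W/m².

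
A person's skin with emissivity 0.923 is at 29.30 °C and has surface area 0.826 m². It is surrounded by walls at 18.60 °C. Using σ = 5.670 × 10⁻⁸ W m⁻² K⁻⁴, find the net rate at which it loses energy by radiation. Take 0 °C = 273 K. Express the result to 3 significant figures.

T = 29.30 °C + 273 = 302.30 K.
Surroundings: T = 18.60 °C + 273 = 291.60 K.
Area A = 0.826 m².
Net radiated power P_net = εσA(T⁴ − T₀⁴) = 0.923×5.670×10⁻⁸×0.826×(302.30⁴ − 291.60⁴).
T⁴ − T₀⁴ = 8.35127×10⁹ − 7.23020×10⁹ = 1.12107×10⁹ K⁴, so P_net = 48.5 W.

Net loss ≈ 48.5 W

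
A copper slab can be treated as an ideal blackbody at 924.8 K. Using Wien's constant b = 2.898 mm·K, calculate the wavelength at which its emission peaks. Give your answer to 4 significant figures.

Wien's displacement law: λ_max = b/T = (2.898×10⁻³ m·K)/(924.8 K) = 3.1337×10⁻⁶ m.
That is 3.134 μm, in the infrared range.

λ_max ≈ 3.134 μm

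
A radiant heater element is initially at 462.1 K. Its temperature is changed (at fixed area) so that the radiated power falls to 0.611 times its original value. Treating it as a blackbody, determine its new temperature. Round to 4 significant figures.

T₂ ≈ 408.6 K

P ∝ T⁴, so T₂/T₁ = (P₂/P₁)^(1/4) = (0.611)^(1/4) = 0.884118.
T₂ = 462.1 × 0.884118 = 408.6 K.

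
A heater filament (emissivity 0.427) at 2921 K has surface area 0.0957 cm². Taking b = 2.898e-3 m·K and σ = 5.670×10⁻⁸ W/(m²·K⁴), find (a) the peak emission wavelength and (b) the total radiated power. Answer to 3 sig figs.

λ_max ≈ 0.992 μm; P ≈ 16.9 W

(a) λ_max = b/T = 2.898×10⁻³/2921 = 9.921×10⁻⁷ m = 0.992 μm.
Area A = 0.0957 cm² = 9.57×10⁻⁶ m².
(b) P = εσAT⁴ = 0.427×5.670×10⁻⁸×9.57×10⁻⁶×(2921)⁴ = 16.9 W.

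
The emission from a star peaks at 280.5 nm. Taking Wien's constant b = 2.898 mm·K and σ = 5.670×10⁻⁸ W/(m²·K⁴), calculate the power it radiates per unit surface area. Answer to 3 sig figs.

I ≈ 6.46×10⁸ W/m²

Wien's law: T = b/λ_max = 2.898×10⁻³/2.805×10⁻⁷ = 10331.6 K.
Then I = σT⁴ = 5.670×10⁻⁸×(10331.6)⁴ = 6.46×10⁸ W/m².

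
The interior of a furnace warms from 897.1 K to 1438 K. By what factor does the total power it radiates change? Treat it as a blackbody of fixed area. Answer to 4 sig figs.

P ∝ T⁴, so P₂/P₁ = (T₂/T₁)⁴ = (1438/897.1)⁴ = (1.60294)⁴ = 6.602.

P₂/P₁ ≈ 6.602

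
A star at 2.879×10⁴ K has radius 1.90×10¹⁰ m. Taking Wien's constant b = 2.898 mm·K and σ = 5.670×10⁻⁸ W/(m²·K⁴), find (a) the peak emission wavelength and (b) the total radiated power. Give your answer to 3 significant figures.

(a) λ_max = b/T = 2.898×10⁻³/2.879×10⁴ = 1.007×10⁻⁷ m = 101 nm.
Surface area A = 4πR² = 4π(1.90×10¹⁰ m)² = 4.53646×10²¹ m².
(b) P = σAT⁴ = 5.670×10⁻⁸×4.53646×10²¹×(2.879×10⁴)⁴ = 1.77×10³² W.

λ_max ≈ 101 nm; P ≈ 1.77×10³² W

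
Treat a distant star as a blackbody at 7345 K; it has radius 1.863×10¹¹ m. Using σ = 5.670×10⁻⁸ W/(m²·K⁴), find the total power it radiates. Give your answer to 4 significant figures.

Surface area A = 4πR² = 4π(1.863×10¹¹ m)² = 4.36150×10²³ m².
P = σAT⁴ = 5.670×10⁻⁸ × 4.36150×10²³ × (7345)⁴ = 7.198×10³¹ W.

P ≈ 7.198×10³¹ W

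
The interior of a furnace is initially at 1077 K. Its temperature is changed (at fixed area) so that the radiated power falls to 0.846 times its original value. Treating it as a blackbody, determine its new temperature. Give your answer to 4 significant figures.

T₂ ≈ 1033 K

P ∝ T⁴, so T₂/T₁ = (P₂/P₁)^(1/4) = (0.846)^(1/4) = 0.959053.
T₂ = 1077 × 0.959053 = 1033 K.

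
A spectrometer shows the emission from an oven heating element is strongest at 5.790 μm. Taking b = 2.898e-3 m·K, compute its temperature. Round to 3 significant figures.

Wien's law gives T = b/λ_max = (2.898×10⁻³ m·K)/(5.790×10⁻⁶ m) = 501 K.

T ≈ 501 K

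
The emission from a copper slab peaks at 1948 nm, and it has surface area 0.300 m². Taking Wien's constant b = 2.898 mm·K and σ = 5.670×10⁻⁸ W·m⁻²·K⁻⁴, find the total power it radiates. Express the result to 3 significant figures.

P ≈ 8.33×10⁴ W

Wien's law: T = b/λ_max = 2.898×10⁻³/1.948×10⁻⁶ = 1487.68 K.
Area A = 0.300 m².
Then P = σAT⁴ = 5.670×10⁻⁸×0.300×(1487.68)⁴ = 8.33×10⁴ W.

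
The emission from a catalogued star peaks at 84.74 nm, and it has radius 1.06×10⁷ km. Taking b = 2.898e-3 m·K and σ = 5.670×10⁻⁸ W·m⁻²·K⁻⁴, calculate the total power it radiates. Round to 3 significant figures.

Wien's law: T = b/λ_max = 2.898×10⁻³/8.474×10⁻⁸ = 34198.7 K.
Surface area A = 4πR² = 4π(1.06×10¹⁰ m)² = 1.41196×10²¹ m².
Then P = σAT⁴ = 5.670×10⁻⁸×1.41196×10²¹×(34198.7)⁴ = 1.10×10³² W.

P ≈ 1.10×10³² W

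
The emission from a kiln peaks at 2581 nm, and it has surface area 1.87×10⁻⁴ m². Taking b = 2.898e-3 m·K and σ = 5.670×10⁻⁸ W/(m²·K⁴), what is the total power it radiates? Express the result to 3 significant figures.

Wien's law: T = b/λ_max = 2.898×10⁻³/2.581×10⁻⁶ = 1122.82 K.
Area A = 1.87×10⁻⁴ m².
Then P = σAT⁴ = 5.670×10⁻⁸×1.87×10⁻⁴×(1122.82)⁴ = 16.9 W.

P ≈ 16.9 W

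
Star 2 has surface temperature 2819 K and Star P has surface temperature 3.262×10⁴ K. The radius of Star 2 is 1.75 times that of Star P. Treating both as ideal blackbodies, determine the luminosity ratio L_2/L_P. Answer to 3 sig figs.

L ∝ R²T⁴, so L_2/L_P = (R_2/R_P)²(T_2/T_P)⁴ = (1.75)² × (2819/3.262×10⁴)⁴ = 3.0625 × 5.57756×10⁻⁵ = 1.71×10⁻⁴.

L_2/L_P ≈ 1.71×10⁻⁴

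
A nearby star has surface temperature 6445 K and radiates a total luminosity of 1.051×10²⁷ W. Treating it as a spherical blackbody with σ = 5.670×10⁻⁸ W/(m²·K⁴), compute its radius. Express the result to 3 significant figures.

R ≈ 9.25×10⁸ m

L = 4πR²σT⁴ ⇒ R = √(L/(4πσT⁴)).
σT⁴ = 9.78306×10⁷ W/m², so R = √(1.051×10²⁷/(4π×9.78306×10⁷)) = 9.25×10⁸ m.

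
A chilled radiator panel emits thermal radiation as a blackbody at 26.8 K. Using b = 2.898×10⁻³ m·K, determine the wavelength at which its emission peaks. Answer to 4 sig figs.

λ_max ≈ 1.081×10⁻⁴ m

Wien's displacement law: λ_max = b/T = (2.898×10⁻³ m·K)/(26.8 K) = 1.0813×10⁻⁴ m.
That is 1.081×10⁻⁴ m, in the infrared range.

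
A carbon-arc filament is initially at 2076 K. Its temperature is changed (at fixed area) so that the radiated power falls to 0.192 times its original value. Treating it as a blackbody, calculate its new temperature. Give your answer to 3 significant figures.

T₂ ≈ 1.37×10³ K

P ∝ T⁴, so T₂/T₁ = (P₂/P₁)^(1/4) = (0.192)^(1/4) = 0.661950.
T₂ = 2076 × 0.661950 = 1.37×10³ K.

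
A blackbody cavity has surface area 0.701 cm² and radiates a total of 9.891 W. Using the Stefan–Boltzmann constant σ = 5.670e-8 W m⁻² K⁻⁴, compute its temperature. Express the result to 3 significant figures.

T ≈ 1.26×10³ K

Area A = 0.701 cm² = 7.01×10⁻⁵ m².
P = σAT⁴ ⇒ T = (P/(σA))^(1/4) = (9.891/(5.670×10⁻⁸×7.01×10⁻⁵))^(1/4) = 1.26×10³ K.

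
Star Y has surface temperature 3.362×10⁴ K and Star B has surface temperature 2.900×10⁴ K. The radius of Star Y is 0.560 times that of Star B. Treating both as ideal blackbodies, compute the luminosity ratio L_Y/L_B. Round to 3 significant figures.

L ∝ R²T⁴, so L_Y/L_B = (R_Y/R_B)²(T_Y/T_B)⁴ = (0.560)² × (3.362×10⁴/2.900×10⁴)⁴ = 0.3136 × 1.80634 = 0.566.

L_Y/L_B ≈ 0.566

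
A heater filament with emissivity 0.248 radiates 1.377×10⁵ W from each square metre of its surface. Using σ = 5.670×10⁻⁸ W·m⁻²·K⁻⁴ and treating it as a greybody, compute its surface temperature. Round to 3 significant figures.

I = εσT⁴, so T = (I/εσ)^(1/4) = (1.377×10⁵/(0.248×5.670×10⁻⁸))^(1/4) = 1.77×10³ K.

T ≈ 1.77×10³ K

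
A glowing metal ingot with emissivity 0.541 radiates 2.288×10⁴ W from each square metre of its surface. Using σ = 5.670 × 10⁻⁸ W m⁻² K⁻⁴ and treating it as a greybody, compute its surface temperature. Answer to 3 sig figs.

I = εσT⁴, so T = (I/εσ)^(1/4) = (2.288×10⁴/(0.541×5.670×10⁻⁸))^(1/4) = 929 K.

T ≈ 929 K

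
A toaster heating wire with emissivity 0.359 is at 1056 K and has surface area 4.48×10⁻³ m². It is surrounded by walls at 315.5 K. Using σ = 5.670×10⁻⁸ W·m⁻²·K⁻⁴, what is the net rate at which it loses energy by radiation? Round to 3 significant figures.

Net loss ≈ 112 W

Area A = 4.48×10⁻³ m².
Net radiated power P_net = εσA(T⁴ − T₀⁴) = 0.359×5.670×10⁻⁸×4.48×10⁻³×(1056⁴ − 315.5⁴).
T⁴ − T₀⁴ = 1.24353×10¹² − 9.90826×10⁹ = 1.23362×10¹² K⁴, so P_net = 112 W.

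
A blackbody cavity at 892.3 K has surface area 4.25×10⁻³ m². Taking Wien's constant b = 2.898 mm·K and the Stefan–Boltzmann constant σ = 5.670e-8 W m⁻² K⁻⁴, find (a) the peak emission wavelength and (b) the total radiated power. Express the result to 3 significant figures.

(a) λ_max = b/T = 2.898×10⁻³/892.3 = 3.248×10⁻⁶ m = 3.25 μm.
Area A = 4.25×10⁻³ m².
(b) P = σAT⁴ = 5.670×10⁻⁸×4.25×10⁻³×(892.3)⁴ = 153 W.

λ_max ≈ 3.25 μm; P ≈ 153 W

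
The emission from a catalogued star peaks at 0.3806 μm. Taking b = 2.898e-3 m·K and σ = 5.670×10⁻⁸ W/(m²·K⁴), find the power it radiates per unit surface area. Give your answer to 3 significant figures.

I ≈ 1.91×10⁸ W/m²

Wien's law: T = b/λ_max = 2.898×10⁻³/3.806×10⁻⁷ = 7614.29 K.
Then I = σT⁴ = 5.670×10⁻⁸×(7614.29)⁴ = 1.91×10⁸ W/m².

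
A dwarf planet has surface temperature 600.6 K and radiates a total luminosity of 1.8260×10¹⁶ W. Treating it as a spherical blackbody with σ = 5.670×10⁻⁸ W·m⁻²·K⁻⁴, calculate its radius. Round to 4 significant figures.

L = 4πR²σT⁴ ⇒ R = √(L/(4πσT⁴)).
σT⁴ = 7377.76 W/m², so R = √(1.8260×10¹⁶/(4π×7377.76)) = 4.438×10⁵ m.

R ≈ 4.438×10⁵ m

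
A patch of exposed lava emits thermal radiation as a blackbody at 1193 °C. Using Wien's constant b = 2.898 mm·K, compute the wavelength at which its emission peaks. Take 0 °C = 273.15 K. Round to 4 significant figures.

λ_max ≈ 1.977 μm

T = 1193 °C + 273.15 = 1466.15 K.
Wien's displacement law: λ_max = b/T = (2.898×10⁻³ m·K)/(1466.15 K) = 1.9766×10⁻⁶ m.
That is 1.977 μm, in the infrared range.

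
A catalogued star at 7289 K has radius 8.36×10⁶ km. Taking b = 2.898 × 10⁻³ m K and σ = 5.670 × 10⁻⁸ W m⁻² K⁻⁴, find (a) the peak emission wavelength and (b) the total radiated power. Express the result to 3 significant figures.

λ_max ≈ 0.398 μm; P ≈ 1.41×10²⁹ W

(a) λ_max = b/T = 2.898×10⁻³/7289 = 3.976×10⁻⁷ m = 0.398 μm.
Surface area A = 4πR² = 4π(8.36×10⁹ m)² = 8.78259×10²⁰ m².
(b) P = σAT⁴ = 5.670×10⁻⁸×8.78259×10²⁰×(7289)⁴ = 1.41×10²⁹ W.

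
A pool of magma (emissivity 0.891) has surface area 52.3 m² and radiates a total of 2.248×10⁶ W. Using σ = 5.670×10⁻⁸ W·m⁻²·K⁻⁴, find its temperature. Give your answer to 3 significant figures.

Area A = 52.3 m².
P = εσAT⁴ ⇒ T = (P/(εσA))^(1/4) = (2.248×10⁶/(0.891×5.670×10⁻⁸×52.3))^(1/4) = 960 K.

T ≈ 960 K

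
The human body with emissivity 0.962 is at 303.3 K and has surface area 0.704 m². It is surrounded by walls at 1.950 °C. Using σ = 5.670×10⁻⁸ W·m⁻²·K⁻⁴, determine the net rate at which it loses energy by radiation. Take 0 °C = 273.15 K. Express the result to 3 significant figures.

Surroundings: T = 1.950 °C + 273.15 = 275.100 K.
Area A = 0.704 m².
Net radiated power P_net = εσA(T⁴ − T₀⁴) = 0.962×5.670×10⁻⁸×0.704×(303.3⁴ − 275.100⁴).
T⁴ − T₀⁴ = 8.46232×10⁹ − 5.72746×10⁹ = 2.73486×10⁹ K⁴, so P_net = 105 W.

Net loss ≈ 105 W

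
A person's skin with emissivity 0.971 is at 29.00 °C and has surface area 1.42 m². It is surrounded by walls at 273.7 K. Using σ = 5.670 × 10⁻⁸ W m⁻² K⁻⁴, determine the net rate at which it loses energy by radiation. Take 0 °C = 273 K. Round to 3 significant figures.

Net loss ≈ 212 W

T = 29.00 °C + 273 = 302.00 K.
Area A = 1.42 m².
Net radiated power P_net = εσA(T⁴ − T₀⁴) = 0.971×5.670×10⁻⁸×1.42×(302.00⁴ − 273.7⁴).
T⁴ − T₀⁴ = 8.31817×10⁹ − 5.61176×10⁹ = 2.70641×10⁹ K⁴, so P_net = 212 W.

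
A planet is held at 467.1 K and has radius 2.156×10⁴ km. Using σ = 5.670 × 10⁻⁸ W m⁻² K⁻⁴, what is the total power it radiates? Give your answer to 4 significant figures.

Surface area A = 4πR² = 4π(2.156×10⁷ m)² = 5.84127×10¹⁵ m².
P = σAT⁴ = 5.670×10⁻⁸ × 5.84127×10¹⁵ × (467.1)⁴ = 1.577×10¹⁹ W.

P ≈ 1.577×10¹⁹ W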